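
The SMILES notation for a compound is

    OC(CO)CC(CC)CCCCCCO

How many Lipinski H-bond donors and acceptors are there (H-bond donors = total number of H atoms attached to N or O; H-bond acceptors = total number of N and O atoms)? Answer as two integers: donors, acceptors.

Donors: find every N or O and count the H atoms it carries.
  atom 1 (O): bond orders sum to 1 → 1 H
  atom 4 (O): bond orders sum to 1 → 1 H
  atom 15 (O): bond orders sum to 1 → 1 H
Lipinski HBD = 3.
Acceptors: N atoms = 0, O atoms = 3 → HBA = 3.

3, 3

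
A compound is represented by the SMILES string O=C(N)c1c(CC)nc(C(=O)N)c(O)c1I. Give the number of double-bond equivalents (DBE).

Molecular formula: C9H10IN3O3.
DoU = (2C + 2 + N − H − X) / 2, where X is the halogen count and O/S are ignored.
    = (2·9 + 2 + 3 − 10 − 1) / 2 = 12 / 2 = 6.

6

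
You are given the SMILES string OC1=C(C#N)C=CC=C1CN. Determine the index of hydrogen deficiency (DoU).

Molecular formula: C8H8N2O.
DoU = (2C + 2 + N − H − X) / 2, where X is the halogen count and O/S are ignored.
    = (2·8 + 2 + 2 − 8 − 0) / 2 = 12 / 2 = 6.

6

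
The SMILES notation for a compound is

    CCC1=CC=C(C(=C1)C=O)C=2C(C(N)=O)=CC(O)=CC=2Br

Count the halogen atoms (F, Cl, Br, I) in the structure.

1

Halogen atoms appear at heavy-atom position 21 (1×Br).
Other groups present: 1 aldehyde, 1 amide, 1 hydroxyl.
Halogen count: 1.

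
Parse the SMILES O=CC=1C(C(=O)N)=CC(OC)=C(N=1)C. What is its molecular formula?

C9H10N2O3

Walk through each heavy atom and fill implicit hydrogens from standard valence (C 4, N 3, O 2, S 2, halogen 1):
  atom 1: O, bond orders sum to 2 (valence 2) → 0 H
  atom 2: C, bond orders sum to 3 (valence 4) → 1 H
  atom 3: C, bond orders sum to 4 (valence 4) → 0 H
  atom 4: C, bond orders sum to 4 (valence 4) → 0 H
  atom 5: C, bond orders sum to 4 (valence 4) → 0 H
  atom 6: O, bond orders sum to 2 (valence 2) → 0 H
  atom 7: N, bond orders sum to 1 (valence 3) → 2 H
  atom 8: C, bond orders sum to 3 (valence 4) → 1 H
  atom 9: C, bond orders sum to 4 (valence 4) → 0 H
  atom 10: O, bond orders sum to 2 (valence 2) → 0 H
  atom 11: C, bond orders sum to 1 (valence 4) → 3 H
  atom 12: C, bond orders sum to 4 (valence 4) → 0 H
  atom 13: N, bond orders sum to 3 (valence 3) → 0 H
  atom 14: C, bond orders sum to 1 (valence 4) → 3 H
Totals → C:9, H:10, N:2, O:3.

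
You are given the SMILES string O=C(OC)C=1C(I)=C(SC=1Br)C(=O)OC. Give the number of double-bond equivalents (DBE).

5

Molecular formula: C8H6BrIO4S.
DoU = (2C + 2 + N − H − X) / 2, where X is the halogen count and O/S are ignored.
    = (2·8 + 2 + 0 − 6 − 2) / 2 = 10 / 2 = 5.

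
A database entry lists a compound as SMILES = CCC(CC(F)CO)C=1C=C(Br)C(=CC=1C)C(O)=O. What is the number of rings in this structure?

In SMILES, each pair of matching ring-closure digits denotes one ring-closing bond; the number of such bonds equals the number of independent rings.
Ring-closure bonds here: 1.

1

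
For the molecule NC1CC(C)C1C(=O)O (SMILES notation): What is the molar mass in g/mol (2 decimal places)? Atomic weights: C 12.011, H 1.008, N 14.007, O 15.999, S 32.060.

129.16 g/mol

First, the molecular formula is C6H11NO2 (counting implicit H from valence).
  C: 6 × 12.011 = 72.066
  H: 11 × 1.008 = 11.088
  N: 1 × 14.007 = 14.007
  O: 2 × 15.999 = 31.998
Sum: 6×12.011 + 11×1.008 + 1×14.007 + 2×15.999 = 129.159 → 129.16 g/mol.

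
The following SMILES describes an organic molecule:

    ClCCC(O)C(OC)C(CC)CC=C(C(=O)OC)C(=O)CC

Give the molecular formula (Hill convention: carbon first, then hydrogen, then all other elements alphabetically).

C16H27ClO5

Walk through each heavy atom and fill implicit hydrogens from standard valence (C 4, N 3, O 2, S 2, halogen 1):
  atom 1: Cl (halogen, monovalent) → 0 H
  atom 2: C, bond orders sum to 2 (valence 4) → 2 H
  atom 3: C, bond orders sum to 2 (valence 4) → 2 H
  atom 4: C, bond orders sum to 3 (valence 4) → 1 H
  atom 5: O, bond orders sum to 1 (valence 2) → 1 H
  atom 6: C, bond orders sum to 3 (valence 4) → 1 H
  atom 7: O, bond orders sum to 2 (valence 2) → 0 H
  atom 8: C, bond orders sum to 1 (valence 4) → 3 H
  atom 9: C, bond orders sum to 3 (valence 4) → 1 H
  atom 10: C, bond orders sum to 2 (valence 4) → 2 H
  atom 11: C, bond orders sum to 1 (valence 4) → 3 H
  atom 12: C, bond orders sum to 2 (valence 4) → 2 H
  atom 13: C, bond orders sum to 3 (valence 4) → 1 H
  atom 14: C, bond orders sum to 4 (valence 4) → 0 H
  atom 15: C, bond orders sum to 4 (valence 4) → 0 H
  atom 16: O, bond orders sum to 2 (valence 2) → 0 H
  atom 17: O, bond orders sum to 2 (valence 2) → 0 H
  atom 18: C, bond orders sum to 1 (valence 4) → 3 H
  atom 19: C, bond orders sum to 4 (valence 4) → 0 H
  atom 20: O, bond orders sum to 2 (valence 2) → 0 H
  atom 21: C, bond orders sum to 2 (valence 4) → 2 H
  atom 22: C, bond orders sum to 1 (valence 4) → 3 H
Totals → C:16, H:27, Cl:1, O:5.
In Hill order: C16H27ClO5.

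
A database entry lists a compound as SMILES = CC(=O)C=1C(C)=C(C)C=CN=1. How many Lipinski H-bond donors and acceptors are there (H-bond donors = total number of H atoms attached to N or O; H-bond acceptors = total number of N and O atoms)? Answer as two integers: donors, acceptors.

Donors: find every N or O and count the H atoms it carries.
  atom 3 (O): bond orders sum to 2 → 0 H
  atom 11 (N): bond orders sum to 3 → 0 H
Lipinski HBD = 0.
Acceptors: N atoms = 1, O atoms = 1 → HBA = 2.

0, 2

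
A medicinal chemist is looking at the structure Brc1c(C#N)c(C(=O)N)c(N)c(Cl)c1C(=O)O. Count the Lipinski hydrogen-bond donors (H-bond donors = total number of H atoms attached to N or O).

5

Donors: find every N or O and count the H atoms it carries.
  atom 5 (N): bond orders sum to 3 → 0 H
  atom 8 (O): bond orders sum to 2 → 0 H
  atom 9 (N): bond orders sum to 1 → 2 H
  atom 11 (N): bond orders sum to 1 → 2 H
  atom 16 (O): bond orders sum to 2 → 0 H
  atom 17 (O): bond orders sum to 1 → 1 H
Lipinski HBD = 5.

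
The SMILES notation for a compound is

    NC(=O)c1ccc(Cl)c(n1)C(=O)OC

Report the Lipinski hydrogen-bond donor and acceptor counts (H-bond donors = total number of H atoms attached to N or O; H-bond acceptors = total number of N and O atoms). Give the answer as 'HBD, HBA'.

2, 5

Donors: find every N or O and count the H atoms it carries.
  atom 1 (N): bond orders sum to 1 → 2 H
  atom 3 (O): bond orders sum to 2 → 0 H
  atom 10 (N): bond orders sum to 3 → 0 H
  atom 12 (O): bond orders sum to 2 → 0 H
  atom 13 (O): bond orders sum to 2 → 0 H
Lipinski HBD = 2.
Acceptors: N atoms = 2, O atoms = 3 → HBA = 5.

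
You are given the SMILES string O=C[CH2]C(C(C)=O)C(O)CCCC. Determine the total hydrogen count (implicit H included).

Walk through each heavy atom and fill implicit hydrogens from standard valence (C 4, N 3, O 2, S 2, halogen 1):
  atom 1: O, bond orders sum to 2 (valence 2) → 0 H
  atom 2: C, bond orders sum to 3 (valence 4) → 1 H
  atom 3: C with explicit H count 2
  atom 4: C, bond orders sum to 3 (valence 4) → 1 H
  atom 5: C, bond orders sum to 4 (valence 4) → 0 H
  atom 6: C, bond orders sum to 1 (valence 4) → 3 H
  atom 7: O, bond orders sum to 2 (valence 2) → 0 H
  atom 8: C, bond orders sum to 3 (valence 4) → 1 H
  atom 9: O, bond orders sum to 1 (valence 2) → 1 H
  atom 10: C, bond orders sum to 2 (valence 4) → 2 H
  atom 11: C, bond orders sum to 2 (valence 4) → 2 H
  atom 12: C, bond orders sum to 2 (valence 4) → 2 H
  atom 13: C, bond orders sum to 1 (valence 4) → 3 H
Total hydrogens: 18.

18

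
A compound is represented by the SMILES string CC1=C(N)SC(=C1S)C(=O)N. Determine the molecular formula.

Walk through each heavy atom and fill implicit hydrogens from standard valence (C 4, N 3, O 2, S 2, halogen 1):
  atom 1: C, bond orders sum to 1 (valence 4) → 3 H
  atom 2: C, bond orders sum to 4 (valence 4) → 0 H
  atom 3: C, bond orders sum to 4 (valence 4) → 0 H
  atom 4: N, bond orders sum to 1 (valence 3) → 2 H
  atom 5: S, bond orders sum to 2 (valence 2) → 0 H
  atom 6: C, bond orders sum to 4 (valence 4) → 0 H
  atom 7: C, bond orders sum to 4 (valence 4) → 0 H
  atom 8: S, bond orders sum to 1 (valence 2) → 1 H
  atom 9: C, bond orders sum to 4 (valence 4) → 0 H
  atom 10: O, bond orders sum to 2 (valence 2) → 0 H
  atom 11: N, bond orders sum to 1 (valence 3) → 2 H
Totals → C:6, H:8, N:2, O:1, S:2.

C6H8N2OS2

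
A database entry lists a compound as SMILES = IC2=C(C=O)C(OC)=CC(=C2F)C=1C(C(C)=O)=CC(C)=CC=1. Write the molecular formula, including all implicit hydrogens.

C17H14FIO3

Walk through each heavy atom and fill implicit hydrogens from standard valence (C 4, N 3, O 2, S 2, halogen 1):
  atom 1: I (halogen, monovalent) → 0 H
  atom 2: C, bond orders sum to 4 (valence 4) → 0 H
  atom 3: C, bond orders sum to 4 (valence 4) → 0 H
  atom 4: C, bond orders sum to 3 (valence 4) → 1 H
  atom 5: O, bond orders sum to 2 (valence 2) → 0 H
  atom 6: C, bond orders sum to 4 (valence 4) → 0 H
  atom 7: O, bond orders sum to 2 (valence 2) → 0 H
  atom 8: C, bond orders sum to 1 (valence 4) → 3 H
  atom 9: C, bond orders sum to 3 (valence 4) → 1 H
  atom 10: C, bond orders sum to 4 (valence 4) → 0 H
  atom 11: C, bond orders sum to 4 (valence 4) → 0 H
  atom 12: F (halogen, monovalent) → 0 H
  atom 13: C, bond orders sum to 4 (valence 4) → 0 H
  atom 14: C, bond orders sum to 4 (valence 4) → 0 H
  atom 15: C, bond orders sum to 4 (valence 4) → 0 H
  atom 16: C, bond orders sum to 1 (valence 4) → 3 H
  atom 17: O, bond orders sum to 2 (valence 2) → 0 H
  atom 18: C, bond orders sum to 3 (valence 4) → 1 H
  atom 19: C, bond orders sum to 4 (valence 4) → 0 H
  atom 20: C, bond orders sum to 1 (valence 4) → 3 H
  atom 21: C, bond orders sum to 3 (valence 4) → 1 H
  atom 22: C, bond orders sum to 3 (valence 4) → 1 H
Totals → C:17, H:14, F:1, I:1, O:3.
In Hill order: C17H14FIO3.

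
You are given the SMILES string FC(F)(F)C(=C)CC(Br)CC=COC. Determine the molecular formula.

Walk through each heavy atom and fill implicit hydrogens from standard valence (C 4, N 3, O 2, S 2, halogen 1):
  atom 1: F (halogen, monovalent) → 0 H
  atom 2: C, bond orders sum to 4 (valence 4) → 0 H
  atom 3: F (halogen, monovalent) → 0 H
  atom 4: F (halogen, monovalent) → 0 H
  atom 5: C, bond orders sum to 4 (valence 4) → 0 H
  atom 6: C, bond orders sum to 2 (valence 4) → 2 H
  atom 7: C, bond orders sum to 2 (valence 4) → 2 H
  atom 8: C, bond orders sum to 3 (valence 4) → 1 H
  atom 9: Br (halogen, monovalent) → 0 H
  atom 10: C, bond orders sum to 2 (valence 4) → 2 H
  atom 11: C, bond orders sum to 3 (valence 4) → 1 H
  atom 12: C, bond orders sum to 3 (valence 4) → 1 H
  atom 13: O, bond orders sum to 2 (valence 2) → 0 H
  atom 14: C, bond orders sum to 1 (valence 4) → 3 H
Totals → C:9, H:12, Br:1, F:3, O:1.
In Hill order: C9H12BrF3O.

C9H12BrF3O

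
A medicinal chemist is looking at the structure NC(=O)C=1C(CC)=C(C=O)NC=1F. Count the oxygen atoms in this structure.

Scan the SMILES for O atoms (remember two-letter symbols like Cl and Br are single atoms).
Oxygen count: 2.

2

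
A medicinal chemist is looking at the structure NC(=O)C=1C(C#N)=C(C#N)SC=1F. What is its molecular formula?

C7H2FN3OS

Walk through each heavy atom and fill implicit hydrogens from standard valence (C 4, N 3, O 2, S 2, halogen 1):
  atom 1: N, bond orders sum to 1 (valence 3) → 2 H
  atom 2: C, bond orders sum to 4 (valence 4) → 0 H
  atom 3: O, bond orders sum to 2 (valence 2) → 0 H
  atom 4: C, bond orders sum to 4 (valence 4) → 0 H
  atom 5: C, bond orders sum to 4 (valence 4) → 0 H
  atom 6: C, bond orders sum to 4 (valence 4) → 0 H
  atom 7: N, bond orders sum to 3 (valence 3) → 0 H
  atom 8: C, bond orders sum to 4 (valence 4) → 0 H
  atom 9: C, bond orders sum to 4 (valence 4) → 0 H
  atom 10: N, bond orders sum to 3 (valence 3) → 0 H
  atom 11: S, bond orders sum to 2 (valence 2) → 0 H
  atom 12: C, bond orders sum to 4 (valence 4) → 0 H
  atom 13: F (halogen, monovalent) → 0 H
Totals → C:7, H:2, F:1, N:3, O:1, S:1.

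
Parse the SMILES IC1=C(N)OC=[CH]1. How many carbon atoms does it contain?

Count every carbon token in the SMILES (each C, including those in ring-closure positions and inside branches).
Carbon count: 4.

4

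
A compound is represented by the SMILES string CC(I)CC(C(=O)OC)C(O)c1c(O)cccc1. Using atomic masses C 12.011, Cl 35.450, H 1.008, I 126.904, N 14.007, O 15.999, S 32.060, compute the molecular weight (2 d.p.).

364.18 g/mol

First, the molecular formula is C13H17IO4 (counting implicit H from valence).
  C: 13 × 12.011 = 156.143
  H: 17 × 1.008 = 17.136
  I: 1 × 126.904 = 126.904
  O: 4 × 15.999 = 63.996
Sum: 13×12.011 + 17×1.008 + 1×126.904 + 4×15.999 = 364.179 → 364.18 g/mol.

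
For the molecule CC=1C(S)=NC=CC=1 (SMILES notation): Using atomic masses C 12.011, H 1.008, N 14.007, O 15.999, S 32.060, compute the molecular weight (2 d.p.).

125.19 g/mol

First, the molecular formula is C6H7NS (counting implicit H from valence).
  C: 6 × 12.011 = 72.066
  H: 7 × 1.008 = 7.056
  N: 1 × 14.007 = 14.007
  S: 1 × 32.060 = 32.060
Sum: 6×12.011 + 7×1.008 + 1×14.007 + 1×32.060 = 125.189 → 125.19 g/mol.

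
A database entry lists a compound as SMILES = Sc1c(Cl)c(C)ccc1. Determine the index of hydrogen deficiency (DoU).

Molecular formula: C7H7ClS.
DoU = (2C + 2 + N − H − X) / 2, where X is the halogen count and O/S are ignored.
    = (2·7 + 2 + 0 − 7 − 1) / 2 = 8 / 2 = 4.

4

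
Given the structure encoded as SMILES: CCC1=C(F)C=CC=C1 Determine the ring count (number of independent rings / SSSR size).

In SMILES, each pair of matching ring-closure digits denotes one ring-closing bond; the number of such bonds equals the number of independent rings.
Ring-closure bonds here: 1.

1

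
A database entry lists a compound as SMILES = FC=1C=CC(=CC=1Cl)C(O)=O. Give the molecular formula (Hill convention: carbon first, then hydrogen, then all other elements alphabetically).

Walk through each heavy atom and fill implicit hydrogens from standard valence (C 4, N 3, O 2, S 2, halogen 1):
  atom 1: F (halogen, monovalent) → 0 H
  atom 2: C, bond orders sum to 4 (valence 4) → 0 H
  atom 3: C, bond orders sum to 3 (valence 4) → 1 H
  atom 4: C, bond orders sum to 3 (valence 4) → 1 H
  atom 5: C, bond orders sum to 4 (valence 4) → 0 H
  atom 6: C, bond orders sum to 3 (valence 4) → 1 H
  atom 7: C, bond orders sum to 4 (valence 4) → 0 H
  atom 8: Cl (halogen, monovalent) → 0 H
  atom 9: C, bond orders sum to 4 (valence 4) → 0 H
  atom 10: O, bond orders sum to 1 (valence 2) → 1 H
  atom 11: O, bond orders sum to 2 (valence 2) → 0 H
Totals → C:7, H:4, Cl:1, F:1, O:2.
In Hill order: C7H4ClFO2.

C7H4ClFO2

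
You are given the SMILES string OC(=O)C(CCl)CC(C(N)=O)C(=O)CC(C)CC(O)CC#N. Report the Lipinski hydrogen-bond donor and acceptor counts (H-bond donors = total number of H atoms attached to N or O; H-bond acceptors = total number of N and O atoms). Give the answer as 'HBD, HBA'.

4, 7

Donors: find every N or O and count the H atoms it carries.
  atom 1 (O): bond orders sum to 1 → 1 H
  atom 3 (O): bond orders sum to 2 → 0 H
  atom 10 (N): bond orders sum to 1 → 2 H
  atom 11 (O): bond orders sum to 2 → 0 H
  atom 13 (O): bond orders sum to 2 → 0 H
  atom 19 (O): bond orders sum to 1 → 1 H
  atom 22 (N): bond orders sum to 3 → 0 H
Lipinski HBD = 4.
Acceptors: N atoms = 2, O atoms = 5 → HBA = 7.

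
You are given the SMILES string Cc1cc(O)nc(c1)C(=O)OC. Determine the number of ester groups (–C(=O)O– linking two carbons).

1

The ester motif appears at heavy-atom position 9 in the SMILES.
Other groups present: 1 hydroxyl.
Ester count: 1.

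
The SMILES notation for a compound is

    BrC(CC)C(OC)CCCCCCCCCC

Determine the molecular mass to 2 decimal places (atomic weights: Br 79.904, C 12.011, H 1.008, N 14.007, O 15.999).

307.32 g/mol

First, the molecular formula is C15H31BrO (counting implicit H from valence).
  Br: 1 × 79.904 = 79.904
  C: 15 × 12.011 = 180.165
  H: 31 × 1.008 = 31.248
  O: 1 × 15.999 = 15.999
Sum: 1×79.904 + 15×12.011 + 31×1.008 + 1×15.999 = 307.316 → 307.32 g/mol.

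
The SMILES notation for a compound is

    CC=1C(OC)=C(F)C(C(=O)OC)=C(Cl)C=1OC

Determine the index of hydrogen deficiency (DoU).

Degree of unsaturation = (number of rings) + (number of π bonds).
Ring closures in the SMILES: 1.
π bonds: 4 double bonds (each 1 DoU) → 4 DoU from unsaturation.
Total DoU = 1 + 4 = 5.

5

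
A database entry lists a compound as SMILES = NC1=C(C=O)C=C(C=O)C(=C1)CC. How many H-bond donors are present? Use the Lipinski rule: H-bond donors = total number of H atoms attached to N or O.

2

Donors: find every N or O and count the H atoms it carries.
  atom 1 (N): bond orders sum to 1 → 2 H
  atom 5 (O): bond orders sum to 2 → 0 H
  atom 9 (O): bond orders sum to 2 → 0 H
Lipinski HBD = 2.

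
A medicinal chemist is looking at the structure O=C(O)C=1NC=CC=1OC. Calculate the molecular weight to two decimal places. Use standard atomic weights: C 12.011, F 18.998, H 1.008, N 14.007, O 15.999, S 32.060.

141.13 g/mol

First, the molecular formula is C6H7NO3 (counting implicit H from valence).
  C: 6 × 12.011 = 72.066
  H: 7 × 1.008 = 7.056
  N: 1 × 14.007 = 14.007
  O: 3 × 15.999 = 47.997
Sum: 6×12.011 + 7×1.008 + 1×14.007 + 3×15.999 = 141.126 → 141.13 g/mol.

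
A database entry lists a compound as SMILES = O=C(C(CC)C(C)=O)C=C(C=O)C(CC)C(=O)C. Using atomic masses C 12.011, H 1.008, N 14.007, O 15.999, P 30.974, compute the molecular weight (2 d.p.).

First, the molecular formula is C14H20O4 (counting implicit H from valence).
  C: 14 × 12.011 = 168.154
  H: 20 × 1.008 = 20.160
  O: 4 × 15.999 = 63.996
Sum: 14×12.011 + 20×1.008 + 4×15.999 = 252.310 → 252.31 g/mol.

252.31 g/mol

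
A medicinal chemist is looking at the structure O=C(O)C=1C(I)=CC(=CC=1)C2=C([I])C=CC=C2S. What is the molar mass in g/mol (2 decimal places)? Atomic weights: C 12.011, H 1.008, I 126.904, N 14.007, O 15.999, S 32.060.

482.07 g/mol

First, the molecular formula is C13H8I2O2S (counting implicit H from valence).
  C: 13 × 12.011 = 156.143
  H: 8 × 1.008 = 8.064
  I: 2 × 126.904 = 253.808
  O: 2 × 15.999 = 31.998
  S: 1 × 32.060 = 32.060
Sum: 13×12.011 + 8×1.008 + 2×126.904 + 2×15.999 + 1×32.060 = 482.073 → 482.07 g/mol.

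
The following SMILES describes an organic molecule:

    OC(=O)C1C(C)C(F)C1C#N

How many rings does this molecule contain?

In SMILES, each pair of matching ring-closure digits denotes one ring-closing bond; the number of such bonds equals the number of independent rings.
Ring-closure bonds here: 1.

1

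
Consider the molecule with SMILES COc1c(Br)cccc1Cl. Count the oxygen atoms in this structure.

1

Scan the SMILES for O atoms (remember two-letter symbols like Cl and Br are single atoms).
Oxygen count: 1.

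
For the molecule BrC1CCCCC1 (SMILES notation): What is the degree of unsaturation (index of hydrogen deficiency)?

Degree of unsaturation = (number of rings) + (number of π bonds).
Ring closures in the SMILES: 1.
π bonds: none → 0 DoU from unsaturation.
Total DoU = 1 + 0 = 1.

1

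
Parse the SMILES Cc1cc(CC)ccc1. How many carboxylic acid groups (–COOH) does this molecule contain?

0

Scan the SMILES for the carboxylic acid motif — none present.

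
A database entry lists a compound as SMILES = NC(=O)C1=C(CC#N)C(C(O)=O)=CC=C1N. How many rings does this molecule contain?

1

In SMILES, each pair of matching ring-closure digits denotes one ring-closing bond; the number of such bonds equals the number of independent rings.
Ring-closure bonds here: 1.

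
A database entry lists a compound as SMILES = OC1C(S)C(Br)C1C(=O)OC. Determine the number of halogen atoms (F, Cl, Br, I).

1

Halogen atoms appear at heavy-atom position 6 (1×Br).
Other groups present: 1 ester, 1 hydroxyl, 1 thiol.
Halogen count: 1.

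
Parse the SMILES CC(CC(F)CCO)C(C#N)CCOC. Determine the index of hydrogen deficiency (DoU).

2

Molecular formula: C11H20FNO2.
DoU = (2C + 2 + N − H − X) / 2, where X is the halogen count and O/S are ignored.
    = (2·11 + 2 + 1 − 20 − 1) / 2 = 4 / 2 = 2.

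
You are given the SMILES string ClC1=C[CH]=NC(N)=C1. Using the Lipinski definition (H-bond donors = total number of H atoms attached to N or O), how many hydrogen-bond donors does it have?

Donors: find every N or O and count the H atoms it carries.
  atom 5 (N): bond orders sum to 3 → 0 H
  atom 7 (N): bond orders sum to 1 → 2 H
Lipinski HBD = 2.

2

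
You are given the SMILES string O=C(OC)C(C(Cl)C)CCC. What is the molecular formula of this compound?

C8H15ClO2

Walk through each heavy atom and fill implicit hydrogens from standard valence (C 4, N 3, O 2, S 2, halogen 1):
  atom 1: O, bond orders sum to 2 (valence 2) → 0 H
  atom 2: C, bond orders sum to 4 (valence 4) → 0 H
  atom 3: O, bond orders sum to 2 (valence 2) → 0 H
  atom 4: C, bond orders sum to 1 (valence 4) → 3 H
  atom 5: C, bond orders sum to 3 (valence 4) → 1 H
  atom 6: C, bond orders sum to 3 (valence 4) → 1 H
  atom 7: Cl (halogen, monovalent) → 0 H
  atom 8: C, bond orders sum to 1 (valence 4) → 3 H
  atom 9: C, bond orders sum to 2 (valence 4) → 2 H
  atom 10: C, bond orders sum to 2 (valence 4) → 2 H
  atom 11: C, bond orders sum to 1 (valence 4) → 3 H
Totals → C:8, H:15, Cl:1, O:2.
In Hill order: C8H15ClO2.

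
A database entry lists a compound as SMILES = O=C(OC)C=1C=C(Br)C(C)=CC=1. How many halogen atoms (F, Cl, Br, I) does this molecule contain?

Halogen atoms appear at heavy-atom position 8 (1×Br).
Other groups present: 1 ester.
Halogen count: 1.

1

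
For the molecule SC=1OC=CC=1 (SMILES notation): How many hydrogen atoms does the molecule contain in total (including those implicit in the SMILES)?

Walk through each heavy atom and fill implicit hydrogens from standard valence (C 4, N 3, O 2, S 2, halogen 1):
  atom 1: S, bond orders sum to 1 (valence 2) → 1 H
  atom 2: C, bond orders sum to 4 (valence 4) → 0 H
  atom 3: O, bond orders sum to 2 (valence 2) → 0 H
  atom 4: C, bond orders sum to 3 (valence 4) → 1 H
  atom 5: C, bond orders sum to 3 (valence 4) → 1 H
  atom 6: C, bond orders sum to 3 (valence 4) → 1 H
Total hydrogens: 4.

4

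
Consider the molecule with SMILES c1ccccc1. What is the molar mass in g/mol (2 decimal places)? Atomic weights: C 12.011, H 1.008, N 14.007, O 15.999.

First, the molecular formula is C6H6 (counting implicit H from valence).
  C: 6 × 12.011 = 72.066
  H: 6 × 1.008 = 6.048
Sum: 6×12.011 + 6×1.008 = 78.114 → 78.11 g/mol.

78.11 g/mol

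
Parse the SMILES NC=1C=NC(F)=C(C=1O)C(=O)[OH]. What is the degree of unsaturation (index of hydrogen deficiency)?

Degree of unsaturation = (number of rings) + (number of π bonds).
Ring closures in the SMILES: 1.
π bonds: 4 double bonds (each 1 DoU) → 4 DoU from unsaturation.
Total DoU = 1 + 4 = 5.

5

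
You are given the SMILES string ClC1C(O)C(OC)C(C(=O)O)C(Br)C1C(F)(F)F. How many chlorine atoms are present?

Scan the SMILES for Cl atoms (remember two-letter symbols like Cl and Br are single atoms).
Chlorine count: 1.

1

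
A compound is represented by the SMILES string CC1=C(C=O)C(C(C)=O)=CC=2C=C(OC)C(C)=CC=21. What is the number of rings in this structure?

2

In SMILES, each pair of matching ring-closure digits denotes one ring-closing bond; the number of such bonds equals the number of independent rings.
Ring-closure bonds here: 2.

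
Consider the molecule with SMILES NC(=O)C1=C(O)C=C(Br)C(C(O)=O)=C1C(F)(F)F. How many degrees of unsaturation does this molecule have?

Molecular formula: C9H5BrF3NO4.
DoU = (2C + 2 + N − H − X) / 2, where X is the halogen count and O/S are ignored.
    = (2·9 + 2 + 1 − 5 − 4) / 2 = 12 / 2 = 6.

6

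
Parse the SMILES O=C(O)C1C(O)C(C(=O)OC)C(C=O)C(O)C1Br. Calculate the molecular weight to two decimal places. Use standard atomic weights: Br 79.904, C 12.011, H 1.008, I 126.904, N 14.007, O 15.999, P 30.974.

325.11 g/mol

First, the molecular formula is C10H13BrO7 (counting implicit H from valence).
  Br: 1 × 79.904 = 79.904
  C: 10 × 12.011 = 120.110
  H: 13 × 1.008 = 13.104
  O: 7 × 15.999 = 111.993
Sum: 1×79.904 + 10×12.011 + 13×1.008 + 7×15.999 = 325.111 → 325.11 g/mol.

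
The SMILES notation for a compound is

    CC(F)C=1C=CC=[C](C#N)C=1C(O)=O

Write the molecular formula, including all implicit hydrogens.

Walk through each heavy atom and fill implicit hydrogens from standard valence (C 4, N 3, O 2, S 2, halogen 1):
  atom 1: C, bond orders sum to 1 (valence 4) → 3 H
  atom 2: C, bond orders sum to 3 (valence 4) → 1 H
  atom 3: F (halogen, monovalent) → 0 H
  atom 4: C, bond orders sum to 4 (valence 4) → 0 H
  atom 5: C, bond orders sum to 3 (valence 4) → 1 H
  atom 6: C, bond orders sum to 3 (valence 4) → 1 H
  atom 7: C, bond orders sum to 3 (valence 4) → 1 H
  atom 8: C with explicit H count 0
  atom 9: C, bond orders sum to 4 (valence 4) → 0 H
  atom 10: N, bond orders sum to 3 (valence 3) → 0 H
  atom 11: C, bond orders sum to 4 (valence 4) → 0 H
  atom 12: C, bond orders sum to 4 (valence 4) → 0 H
  atom 13: O, bond orders sum to 1 (valence 2) → 1 H
  atom 14: O, bond orders sum to 2 (valence 2) → 0 H
Totals → C:10, H:8, F:1, N:1, O:2.

C10H8FNO2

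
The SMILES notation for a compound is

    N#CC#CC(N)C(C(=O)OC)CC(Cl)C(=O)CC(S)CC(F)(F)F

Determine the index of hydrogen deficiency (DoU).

6

Degree of unsaturation = (number of rings) + (number of π bonds).
Ring closures in the SMILES: 0.
π bonds: 2 double bonds (each 1 DoU), 2 triple bonds (each 2 DoU) → 6 DoU from unsaturation.
Total DoU = 0 + 6 = 6.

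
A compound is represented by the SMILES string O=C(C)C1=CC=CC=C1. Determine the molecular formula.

Walk through each heavy atom and fill implicit hydrogens from standard valence (C 4, N 3, O 2, S 2, halogen 1):
  atom 1: O, bond orders sum to 2 (valence 2) → 0 H
  atom 2: C, bond orders sum to 4 (valence 4) → 0 H
  atom 3: C, bond orders sum to 1 (valence 4) → 3 H
  atom 4: C, bond orders sum to 4 (valence 4) → 0 H
  atom 5: C, bond orders sum to 3 (valence 4) → 1 H
  atom 6: C, bond orders sum to 3 (valence 4) → 1 H
  atom 7: C, bond orders sum to 3 (valence 4) → 1 H
  atom 8: C, bond orders sum to 3 (valence 4) → 1 H
  atom 9: C, bond orders sum to 3 (valence 4) → 1 H
Totals → C:8, H:8, O:1.
In Hill order: C8H8O.

C8H8O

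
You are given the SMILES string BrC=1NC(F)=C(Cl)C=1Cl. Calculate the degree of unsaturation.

3

Degree of unsaturation = (number of rings) + (number of π bonds).
Ring closures in the SMILES: 1.
π bonds: 2 double bonds (each 1 DoU) → 2 DoU from unsaturation.
Total DoU = 1 + 2 = 3.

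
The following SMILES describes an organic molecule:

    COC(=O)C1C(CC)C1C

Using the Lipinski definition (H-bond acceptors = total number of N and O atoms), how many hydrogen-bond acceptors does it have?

2

N atoms: 0; O atoms: 2.
Lipinski HBA = 0 + 2 = 2.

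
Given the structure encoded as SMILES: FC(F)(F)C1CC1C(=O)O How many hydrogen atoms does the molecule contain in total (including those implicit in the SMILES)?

Walk through each heavy atom and fill implicit hydrogens from standard valence (C 4, N 3, O 2, S 2, halogen 1):
  atom 1: F (halogen, monovalent) → 0 H
  atom 2: C, bond orders sum to 4 (valence 4) → 0 H
  atom 3: F (halogen, monovalent) → 0 H
  atom 4: F (halogen, monovalent) → 0 H
  atom 5: C, bond orders sum to 3 (valence 4) → 1 H
  atom 6: C, bond orders sum to 2 (valence 4) → 2 H
  atom 7: C, bond orders sum to 3 (valence 4) → 1 H
  atom 8: C, bond orders sum to 4 (valence 4) → 0 H
  atom 9: O, bond orders sum to 2 (valence 2) → 0 H
  atom 10: O, bond orders sum to 1 (valence 2) → 1 H
Total hydrogens: 5.

5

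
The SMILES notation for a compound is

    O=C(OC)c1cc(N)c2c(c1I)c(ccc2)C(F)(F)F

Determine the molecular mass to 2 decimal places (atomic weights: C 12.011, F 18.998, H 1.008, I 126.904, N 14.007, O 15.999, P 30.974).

First, the molecular formula is C13H9F3INO2 (counting implicit H from valence).
  C: 13 × 12.011 = 156.143
  F: 3 × 18.998 = 56.994
  H: 9 × 1.008 = 9.072
  I: 1 × 126.904 = 126.904
  N: 1 × 14.007 = 14.007
  O: 2 × 15.999 = 31.998
Sum: 13×12.011 + 3×18.998 + 9×1.008 + 1×126.904 + 1×14.007 + 2×15.999 = 395.118 → 395.12 g/mol.

395.12 g/mol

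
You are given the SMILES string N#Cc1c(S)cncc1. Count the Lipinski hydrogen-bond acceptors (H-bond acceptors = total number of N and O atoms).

2

N atoms: 2; O atoms: 0.
Lipinski HBA = 2 + 0 = 2.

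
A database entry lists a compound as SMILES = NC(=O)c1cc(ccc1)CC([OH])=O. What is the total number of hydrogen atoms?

9

Walk through each heavy atom and fill implicit hydrogens from standard valence (C 4, N 3, O 2, S 2, halogen 1); for lowercase aromatic atoms, an aromatic c carries 1 H when it has two neighbours and 0 H with three, and aromatic n carries 0 H:
  atom 1: N, bond orders sum to 1 (valence 3) → 2 H
  atom 2: C, bond orders sum to 4 (valence 4) → 0 H
  atom 3: O, bond orders sum to 2 (valence 2) → 0 H
  atom 4: aromatic c, 3 neighbours → 0 H
  atom 5: aromatic c, 2 neighbours → 1 H
  atom 6: aromatic c, 3 neighbours → 0 H
  atom 7: aromatic c, 2 neighbours → 1 H
  atom 8: aromatic c, 2 neighbours → 1 H
  atom 9: aromatic c, 2 neighbours → 1 H
  atom 10: C, bond orders sum to 2 (valence 4) → 2 H
  atom 11: C, bond orders sum to 4 (valence 4) → 0 H
  atom 12: O with explicit H count 1
  atom 13: O, bond orders sum to 2 (valence 2) → 0 H
Total hydrogens: 9.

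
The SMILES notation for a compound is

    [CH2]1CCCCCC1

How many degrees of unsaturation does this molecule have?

Molecular formula: C7H14.
DoU = (2C + 2 + N − H − X) / 2, where X is the halogen count and O/S are ignored.
    = (2·7 + 2 + 0 − 14 − 0) / 2 = 2 / 2 = 1.

1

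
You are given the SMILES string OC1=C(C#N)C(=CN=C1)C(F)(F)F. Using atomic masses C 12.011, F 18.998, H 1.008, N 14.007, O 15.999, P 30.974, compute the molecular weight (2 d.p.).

188.11 g/mol

First, the molecular formula is C7H3F3N2O (counting implicit H from valence).
  C: 7 × 12.011 = 84.077
  F: 3 × 18.998 = 56.994
  H: 3 × 1.008 = 3.024
  N: 2 × 14.007 = 28.014
  O: 1 × 15.999 = 15.999
Sum: 7×12.011 + 3×18.998 + 3×1.008 + 2×14.007 + 1×15.999 = 188.108 → 188.11 g/mol.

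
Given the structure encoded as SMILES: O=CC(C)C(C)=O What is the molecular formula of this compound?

Walk through each heavy atom and fill implicit hydrogens from standard valence (C 4, N 3, O 2, S 2, halogen 1):
  atom 1: O, bond orders sum to 2 (valence 2) → 0 H
  atom 2: C, bond orders sum to 3 (valence 4) → 1 H
  atom 3: C, bond orders sum to 3 (valence 4) → 1 H
  atom 4: C, bond orders sum to 1 (valence 4) → 3 H
  atom 5: C, bond orders sum to 4 (valence 4) → 0 H
  atom 6: C, bond orders sum to 1 (valence 4) → 3 H
  atom 7: O, bond orders sum to 2 (valence 2) → 0 H
Totals → C:5, H:8, O:2.
In Hill order: C5H8O2.

C5H8O2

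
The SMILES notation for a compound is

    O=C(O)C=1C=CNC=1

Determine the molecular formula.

C5H5NO2

Walk through each heavy atom and fill implicit hydrogens from standard valence (C 4, N 3, O 2, S 2, halogen 1):
  atom 1: O, bond orders sum to 2 (valence 2) → 0 H
  atom 2: C, bond orders sum to 4 (valence 4) → 0 H
  atom 3: O, bond orders sum to 1 (valence 2) → 1 H
  atom 4: C, bond orders sum to 4 (valence 4) → 0 H
  atom 5: C, bond orders sum to 3 (valence 4) → 1 H
  atom 6: C, bond orders sum to 3 (valence 4) → 1 H
  atom 7: N, bond orders sum to 2 (valence 3) → 1 H
  atom 8: C, bond orders sum to 3 (valence 4) → 1 H
Totals → C:5, H:5, N:1, O:2.
In Hill order: C5H5NO2.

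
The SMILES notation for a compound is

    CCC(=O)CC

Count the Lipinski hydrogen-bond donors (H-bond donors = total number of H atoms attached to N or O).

Donors: find every N or O and count the H atoms it carries.
  atom 4 (O): bond orders sum to 2 → 0 H
Lipinski HBD = 0.

0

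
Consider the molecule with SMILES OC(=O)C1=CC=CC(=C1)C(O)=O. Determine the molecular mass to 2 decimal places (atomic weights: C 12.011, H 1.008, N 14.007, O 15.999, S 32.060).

166.13 g/mol

First, the molecular formula is C8H6O4 (counting implicit H from valence).
  C: 8 × 12.011 = 96.088
  H: 6 × 1.008 = 6.048
  O: 4 × 15.999 = 63.996
Sum: 8×12.011 + 6×1.008 + 4×15.999 = 166.132 → 166.13 g/mol.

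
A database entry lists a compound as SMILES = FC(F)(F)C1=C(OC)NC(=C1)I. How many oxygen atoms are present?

1

Scan the SMILES for O atoms (remember two-letter symbols like Cl and Br are single atoms).
Oxygen count: 1.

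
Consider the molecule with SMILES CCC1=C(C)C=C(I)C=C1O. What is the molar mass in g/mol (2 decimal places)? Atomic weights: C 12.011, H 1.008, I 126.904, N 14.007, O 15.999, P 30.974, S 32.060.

First, the molecular formula is C9H11IO (counting implicit H from valence).
  C: 9 × 12.011 = 108.099
  H: 11 × 1.008 = 11.088
  I: 1 × 126.904 = 126.904
  O: 1 × 15.999 = 15.999
Sum: 9×12.011 + 11×1.008 + 1×126.904 + 1×15.999 = 262.090 → 262.09 g/mol.

262.09 g/mol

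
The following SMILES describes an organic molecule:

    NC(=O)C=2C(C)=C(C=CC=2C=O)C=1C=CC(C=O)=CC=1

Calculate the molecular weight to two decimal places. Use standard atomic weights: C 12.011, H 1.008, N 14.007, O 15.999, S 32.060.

267.28 g/mol

First, the molecular formula is C16H13NO3 (counting implicit H from valence).
  C: 16 × 12.011 = 192.176
  H: 13 × 1.008 = 13.104
  N: 1 × 14.007 = 14.007
  O: 3 × 15.999 = 47.997
Sum: 16×12.011 + 13×1.008 + 1×14.007 + 3×15.999 = 267.284 → 267.28 g/mol.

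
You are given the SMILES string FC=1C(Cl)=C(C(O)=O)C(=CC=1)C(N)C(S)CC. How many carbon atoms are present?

Count every carbon token in the SMILES (each C, including those in ring-closure positions and inside branches).
Carbon count: 11.

11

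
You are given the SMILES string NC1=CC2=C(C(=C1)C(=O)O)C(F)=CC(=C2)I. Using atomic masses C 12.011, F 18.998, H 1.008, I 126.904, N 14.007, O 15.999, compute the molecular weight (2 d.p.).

331.08 g/mol

First, the molecular formula is C11H7FINO2 (counting implicit H from valence).
  C: 11 × 12.011 = 132.121
  F: 1 × 18.998 = 18.998
  H: 7 × 1.008 = 7.056
  I: 1 × 126.904 = 126.904
  N: 1 × 14.007 = 14.007
  O: 2 × 15.999 = 31.998
Sum: 11×12.011 + 1×18.998 + 7×1.008 + 1×126.904 + 1×14.007 + 2×15.999 = 331.084 → 331.08 g/mol.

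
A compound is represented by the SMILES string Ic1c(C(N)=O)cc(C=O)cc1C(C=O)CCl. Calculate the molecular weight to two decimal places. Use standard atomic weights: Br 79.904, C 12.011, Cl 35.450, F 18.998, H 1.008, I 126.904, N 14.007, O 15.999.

First, the molecular formula is C11H9ClINO3 (counting implicit H from valence).
  C: 11 × 12.011 = 132.121
  Cl: 1 × 35.450 = 35.450
  H: 9 × 1.008 = 9.072
  I: 1 × 126.904 = 126.904
  N: 1 × 14.007 = 14.007
  O: 3 × 15.999 = 47.997
Sum: 11×12.011 + 1×35.450 + 9×1.008 + 1×126.904 + 1×14.007 + 3×15.999 = 365.551 → 365.55 g/mol.

365.55 g/mol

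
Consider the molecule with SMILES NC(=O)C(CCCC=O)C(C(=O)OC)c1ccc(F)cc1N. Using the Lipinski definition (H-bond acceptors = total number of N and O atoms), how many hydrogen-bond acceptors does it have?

N atoms: 2; O atoms: 4.
Lipinski HBA = 2 + 4 = 6.

6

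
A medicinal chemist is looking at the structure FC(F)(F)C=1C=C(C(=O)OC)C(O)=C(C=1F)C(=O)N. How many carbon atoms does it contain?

10

Count every carbon token in the SMILES (each C, including those in ring-closure positions and inside branches).
Carbon count: 10.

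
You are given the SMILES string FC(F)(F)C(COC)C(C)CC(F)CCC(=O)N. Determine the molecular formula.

C11H19F4NO2

Walk through each heavy atom and fill implicit hydrogens from standard valence (C 4, N 3, O 2, S 2, halogen 1):
  atom 1: F (halogen, monovalent) → 0 H
  atom 2: C, bond orders sum to 4 (valence 4) → 0 H
  atom 3: F (halogen, monovalent) → 0 H
  atom 4: F (halogen, monovalent) → 0 H
  atom 5: C, bond orders sum to 3 (valence 4) → 1 H
  atom 6: C, bond orders sum to 2 (valence 4) → 2 H
  atom 7: O, bond orders sum to 2 (valence 2) → 0 H
  atom 8: C, bond orders sum to 1 (valence 4) → 3 H
  atom 9: C, bond orders sum to 3 (valence 4) → 1 H
  atom 10: C, bond orders sum to 1 (valence 4) → 3 H
  atom 11: C, bond orders sum to 2 (valence 4) → 2 H
  atom 12: C, bond orders sum to 3 (valence 4) → 1 H
  atom 13: F (halogen, monovalent) → 0 H
  atom 14: C, bond orders sum to 2 (valence 4) → 2 H
  atom 15: C, bond orders sum to 2 (valence 4) → 2 H
  atom 16: C, bond orders sum to 4 (valence 4) → 0 H
  atom 17: O, bond orders sum to 2 (valence 2) → 0 H
  atom 18: N, bond orders sum to 1 (valence 3) → 2 H
Totals → C:11, H:19, F:4, N:1, O:2.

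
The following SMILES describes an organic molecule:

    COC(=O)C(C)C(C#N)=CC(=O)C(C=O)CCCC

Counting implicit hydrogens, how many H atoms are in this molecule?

Walk through each heavy atom and fill implicit hydrogens from standard valence (C 4, N 3, O 2, S 2, halogen 1):
  atom 1: C, bond orders sum to 1 (valence 4) → 3 H
  atom 2: O, bond orders sum to 2 (valence 2) → 0 H
  atom 3: C, bond orders sum to 4 (valence 4) → 0 H
  atom 4: O, bond orders sum to 2 (valence 2) → 0 H
  atom 5: C, bond orders sum to 3 (valence 4) → 1 H
  atom 6: C, bond orders sum to 1 (valence 4) → 3 H
  atom 7: C, bond orders sum to 4 (valence 4) → 0 H
  atom 8: C, bond orders sum to 4 (valence 4) → 0 H
  atom 9: N, bond orders sum to 3 (valence 3) → 0 H
  atom 10: C, bond orders sum to 3 (valence 4) → 1 H
  atom 11: C, bond orders sum to 4 (valence 4) → 0 H
  atom 12: O, bond orders sum to 2 (valence 2) → 0 H
  atom 13: C, bond orders sum to 3 (valence 4) → 1 H
  atom 14: C, bond orders sum to 3 (valence 4) → 1 H
  atom 15: O, bond orders sum to 2 (valence 2) → 0 H
  atom 16: C, bond orders sum to 2 (valence 4) → 2 H
  atom 17: C, bond orders sum to 2 (valence 4) → 2 H
  atom 18: C, bond orders sum to 2 (valence 4) → 2 H
  atom 19: C, bond orders sum to 1 (valence 4) → 3 H
Total hydrogens: 19.

19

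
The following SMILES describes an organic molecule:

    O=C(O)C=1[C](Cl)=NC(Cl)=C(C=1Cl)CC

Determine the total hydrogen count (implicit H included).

Walk through each heavy atom and fill implicit hydrogens from standard valence (C 4, N 3, O 2, S 2, halogen 1):
  atom 1: O, bond orders sum to 2 (valence 2) → 0 H
  atom 2: C, bond orders sum to 4 (valence 4) → 0 H
  atom 3: O, bond orders sum to 1 (valence 2) → 1 H
  atom 4: C, bond orders sum to 4 (valence 4) → 0 H
  atom 5: C with explicit H count 0
  atom 6: Cl (halogen, monovalent) → 0 H
  atom 7: N, bond orders sum to 3 (valence 3) → 0 H
  atom 8: C, bond orders sum to 4 (valence 4) → 0 H
  atom 9: Cl (halogen, monovalent) → 0 H
  atom 10: C, bond orders sum to 4 (valence 4) → 0 H
  atom 11: C, bond orders sum to 4 (valence 4) → 0 H
  atom 12: Cl (halogen, monovalent) → 0 H
  atom 13: C, bond orders sum to 2 (valence 4) → 2 H
  atom 14: C, bond orders sum to 1 (valence 4) → 3 H
Total hydrogens: 6.

6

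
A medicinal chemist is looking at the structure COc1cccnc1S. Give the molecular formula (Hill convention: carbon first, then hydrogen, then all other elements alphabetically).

Walk through each heavy atom and fill implicit hydrogens from standard valence (C 4, N 3, O 2, S 2, halogen 1); for lowercase aromatic atoms, an aromatic c carries 1 H when it has two neighbours and 0 H with three, and aromatic n carries 0 H:
  atom 1: C, bond orders sum to 1 (valence 4) → 3 H
  atom 2: O, bond orders sum to 2 (valence 2) → 0 H
  atom 3: aromatic c, 3 neighbours → 0 H
  atom 4: aromatic c, 2 neighbours → 1 H
  atom 5: aromatic c, 2 neighbours → 1 H
  atom 6: aromatic c, 2 neighbours → 1 H
  atom 7: aromatic n, 2 neighbours → 0 H
  atom 8: aromatic c, 3 neighbours → 0 H
  atom 9: S, bond orders sum to 1 (valence 2) → 1 H
Totals → C:6, H:7, N:1, O:1, S:1.
In Hill order: C6H7NOS.

C6H7NOS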